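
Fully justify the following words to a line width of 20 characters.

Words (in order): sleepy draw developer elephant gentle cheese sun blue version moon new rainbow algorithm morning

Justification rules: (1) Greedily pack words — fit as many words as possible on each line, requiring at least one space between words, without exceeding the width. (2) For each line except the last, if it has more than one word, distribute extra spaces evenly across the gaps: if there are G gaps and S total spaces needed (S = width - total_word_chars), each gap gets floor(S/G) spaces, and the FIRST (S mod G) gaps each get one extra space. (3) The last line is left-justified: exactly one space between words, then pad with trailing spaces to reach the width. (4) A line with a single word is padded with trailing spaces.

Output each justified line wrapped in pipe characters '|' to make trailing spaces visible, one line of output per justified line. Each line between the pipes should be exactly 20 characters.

Line 1: ['sleepy', 'draw'] (min_width=11, slack=9)
Line 2: ['developer', 'elephant'] (min_width=18, slack=2)
Line 3: ['gentle', 'cheese', 'sun'] (min_width=17, slack=3)
Line 4: ['blue', 'version', 'moon'] (min_width=17, slack=3)
Line 5: ['new', 'rainbow'] (min_width=11, slack=9)
Line 6: ['algorithm', 'morning'] (min_width=17, slack=3)

Answer: |sleepy          draw|
|developer   elephant|
|gentle   cheese  sun|
|blue   version  moon|
|new          rainbow|
|algorithm morning   |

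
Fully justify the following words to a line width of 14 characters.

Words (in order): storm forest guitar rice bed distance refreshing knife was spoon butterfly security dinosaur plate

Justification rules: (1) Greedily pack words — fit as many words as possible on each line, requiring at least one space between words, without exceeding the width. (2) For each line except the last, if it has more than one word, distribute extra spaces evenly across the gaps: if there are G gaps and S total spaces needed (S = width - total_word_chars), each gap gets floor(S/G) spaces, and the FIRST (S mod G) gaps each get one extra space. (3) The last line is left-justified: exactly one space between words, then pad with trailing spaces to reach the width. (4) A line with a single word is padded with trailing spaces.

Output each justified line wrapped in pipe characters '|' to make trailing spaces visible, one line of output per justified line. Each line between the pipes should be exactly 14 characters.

Line 1: ['storm', 'forest'] (min_width=12, slack=2)
Line 2: ['guitar', 'rice'] (min_width=11, slack=3)
Line 3: ['bed', 'distance'] (min_width=12, slack=2)
Line 4: ['refreshing'] (min_width=10, slack=4)
Line 5: ['knife', 'was'] (min_width=9, slack=5)
Line 6: ['spoon'] (min_width=5, slack=9)
Line 7: ['butterfly'] (min_width=9, slack=5)
Line 8: ['security'] (min_width=8, slack=6)
Line 9: ['dinosaur', 'plate'] (min_width=14, slack=0)

Answer: |storm   forest|
|guitar    rice|
|bed   distance|
|refreshing    |
|knife      was|
|spoon         |
|butterfly     |
|security      |
|dinosaur plate|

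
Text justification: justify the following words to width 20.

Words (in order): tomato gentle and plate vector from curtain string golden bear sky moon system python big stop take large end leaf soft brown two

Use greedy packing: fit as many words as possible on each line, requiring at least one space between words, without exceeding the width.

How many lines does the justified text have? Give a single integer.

Line 1: ['tomato', 'gentle', 'and'] (min_width=17, slack=3)
Line 2: ['plate', 'vector', 'from'] (min_width=17, slack=3)
Line 3: ['curtain', 'string'] (min_width=14, slack=6)
Line 4: ['golden', 'bear', 'sky', 'moon'] (min_width=20, slack=0)
Line 5: ['system', 'python', 'big'] (min_width=17, slack=3)
Line 6: ['stop', 'take', 'large', 'end'] (min_width=19, slack=1)
Line 7: ['leaf', 'soft', 'brown', 'two'] (min_width=19, slack=1)
Total lines: 7

Answer: 7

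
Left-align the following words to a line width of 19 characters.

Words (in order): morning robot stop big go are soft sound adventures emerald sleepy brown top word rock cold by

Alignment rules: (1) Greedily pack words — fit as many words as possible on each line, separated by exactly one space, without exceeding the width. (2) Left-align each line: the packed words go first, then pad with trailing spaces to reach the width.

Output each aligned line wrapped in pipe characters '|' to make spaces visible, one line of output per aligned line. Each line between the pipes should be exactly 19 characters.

Line 1: ['morning', 'robot', 'stop'] (min_width=18, slack=1)
Line 2: ['big', 'go', 'are', 'soft'] (min_width=15, slack=4)
Line 3: ['sound', 'adventures'] (min_width=16, slack=3)
Line 4: ['emerald', 'sleepy'] (min_width=14, slack=5)
Line 5: ['brown', 'top', 'word', 'rock'] (min_width=19, slack=0)
Line 6: ['cold', 'by'] (min_width=7, slack=12)

Answer: |morning robot stop |
|big go are soft    |
|sound adventures   |
|emerald sleepy     |
|brown top word rock|
|cold by            |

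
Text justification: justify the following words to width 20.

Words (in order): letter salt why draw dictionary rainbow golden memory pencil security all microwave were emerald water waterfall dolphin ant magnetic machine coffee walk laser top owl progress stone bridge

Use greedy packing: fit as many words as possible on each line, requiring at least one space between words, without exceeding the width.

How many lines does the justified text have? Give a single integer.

Line 1: ['letter', 'salt', 'why', 'draw'] (min_width=20, slack=0)
Line 2: ['dictionary', 'rainbow'] (min_width=18, slack=2)
Line 3: ['golden', 'memory', 'pencil'] (min_width=20, slack=0)
Line 4: ['security', 'all'] (min_width=12, slack=8)
Line 5: ['microwave', 'were'] (min_width=14, slack=6)
Line 6: ['emerald', 'water'] (min_width=13, slack=7)
Line 7: ['waterfall', 'dolphin'] (min_width=17, slack=3)
Line 8: ['ant', 'magnetic', 'machine'] (min_width=20, slack=0)
Line 9: ['coffee', 'walk', 'laser'] (min_width=17, slack=3)
Line 10: ['top', 'owl', 'progress'] (min_width=16, slack=4)
Line 11: ['stone', 'bridge'] (min_width=12, slack=8)
Total lines: 11

Answer: 11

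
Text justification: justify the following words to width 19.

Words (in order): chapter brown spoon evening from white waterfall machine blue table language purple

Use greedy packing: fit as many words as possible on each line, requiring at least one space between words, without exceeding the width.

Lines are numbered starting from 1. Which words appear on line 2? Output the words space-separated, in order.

Answer: evening from white

Derivation:
Line 1: ['chapter', 'brown', 'spoon'] (min_width=19, slack=0)
Line 2: ['evening', 'from', 'white'] (min_width=18, slack=1)
Line 3: ['waterfall', 'machine'] (min_width=17, slack=2)
Line 4: ['blue', 'table', 'language'] (min_width=19, slack=0)
Line 5: ['purple'] (min_width=6, slack=13)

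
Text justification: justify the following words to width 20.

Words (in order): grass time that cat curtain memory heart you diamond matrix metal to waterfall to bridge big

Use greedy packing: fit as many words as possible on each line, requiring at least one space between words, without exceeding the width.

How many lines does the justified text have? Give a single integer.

Answer: 5

Derivation:
Line 1: ['grass', 'time', 'that', 'cat'] (min_width=19, slack=1)
Line 2: ['curtain', 'memory', 'heart'] (min_width=20, slack=0)
Line 3: ['you', 'diamond', 'matrix'] (min_width=18, slack=2)
Line 4: ['metal', 'to', 'waterfall'] (min_width=18, slack=2)
Line 5: ['to', 'bridge', 'big'] (min_width=13, slack=7)
Total lines: 5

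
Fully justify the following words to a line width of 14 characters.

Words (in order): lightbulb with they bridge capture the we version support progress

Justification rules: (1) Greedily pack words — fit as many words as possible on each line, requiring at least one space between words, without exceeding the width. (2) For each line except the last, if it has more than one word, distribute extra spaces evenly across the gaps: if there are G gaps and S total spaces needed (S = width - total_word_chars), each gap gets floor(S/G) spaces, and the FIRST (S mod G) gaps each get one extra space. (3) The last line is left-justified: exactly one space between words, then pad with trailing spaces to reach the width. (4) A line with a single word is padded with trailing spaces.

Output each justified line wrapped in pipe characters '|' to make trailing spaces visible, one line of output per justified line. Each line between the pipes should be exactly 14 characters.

Line 1: ['lightbulb', 'with'] (min_width=14, slack=0)
Line 2: ['they', 'bridge'] (min_width=11, slack=3)
Line 3: ['capture', 'the', 'we'] (min_width=14, slack=0)
Line 4: ['version'] (min_width=7, slack=7)
Line 5: ['support'] (min_width=7, slack=7)
Line 6: ['progress'] (min_width=8, slack=6)

Answer: |lightbulb with|
|they    bridge|
|capture the we|
|version       |
|support       |
|progress      |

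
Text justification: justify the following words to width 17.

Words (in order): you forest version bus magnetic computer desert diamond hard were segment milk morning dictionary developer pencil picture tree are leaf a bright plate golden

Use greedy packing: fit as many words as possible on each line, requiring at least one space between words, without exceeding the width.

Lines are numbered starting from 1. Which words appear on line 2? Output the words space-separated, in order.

Answer: version bus

Derivation:
Line 1: ['you', 'forest'] (min_width=10, slack=7)
Line 2: ['version', 'bus'] (min_width=11, slack=6)
Line 3: ['magnetic', 'computer'] (min_width=17, slack=0)
Line 4: ['desert', 'diamond'] (min_width=14, slack=3)
Line 5: ['hard', 'were', 'segment'] (min_width=17, slack=0)
Line 6: ['milk', 'morning'] (min_width=12, slack=5)
Line 7: ['dictionary'] (min_width=10, slack=7)
Line 8: ['developer', 'pencil'] (min_width=16, slack=1)
Line 9: ['picture', 'tree', 'are'] (min_width=16, slack=1)
Line 10: ['leaf', 'a', 'bright'] (min_width=13, slack=4)
Line 11: ['plate', 'golden'] (min_width=12, slack=5)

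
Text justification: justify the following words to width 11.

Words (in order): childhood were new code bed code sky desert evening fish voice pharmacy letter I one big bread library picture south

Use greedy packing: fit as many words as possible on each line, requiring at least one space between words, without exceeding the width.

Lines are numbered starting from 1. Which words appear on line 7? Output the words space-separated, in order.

Answer: fish voice

Derivation:
Line 1: ['childhood'] (min_width=9, slack=2)
Line 2: ['were', 'new'] (min_width=8, slack=3)
Line 3: ['code', 'bed'] (min_width=8, slack=3)
Line 4: ['code', 'sky'] (min_width=8, slack=3)
Line 5: ['desert'] (min_width=6, slack=5)
Line 6: ['evening'] (min_width=7, slack=4)
Line 7: ['fish', 'voice'] (min_width=10, slack=1)
Line 8: ['pharmacy'] (min_width=8, slack=3)
Line 9: ['letter', 'I'] (min_width=8, slack=3)
Line 10: ['one', 'big'] (min_width=7, slack=4)
Line 11: ['bread'] (min_width=5, slack=6)
Line 12: ['library'] (min_width=7, slack=4)
Line 13: ['picture'] (min_width=7, slack=4)
Line 14: ['south'] (min_width=5, slack=6)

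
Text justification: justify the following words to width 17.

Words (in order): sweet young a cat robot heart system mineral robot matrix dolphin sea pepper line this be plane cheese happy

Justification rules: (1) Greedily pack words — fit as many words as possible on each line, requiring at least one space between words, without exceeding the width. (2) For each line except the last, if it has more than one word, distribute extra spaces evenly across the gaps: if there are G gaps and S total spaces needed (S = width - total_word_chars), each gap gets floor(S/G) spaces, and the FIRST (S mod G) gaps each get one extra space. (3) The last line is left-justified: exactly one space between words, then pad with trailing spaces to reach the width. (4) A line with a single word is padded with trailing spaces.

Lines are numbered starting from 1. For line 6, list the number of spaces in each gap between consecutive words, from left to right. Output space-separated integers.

Line 1: ['sweet', 'young', 'a', 'cat'] (min_width=17, slack=0)
Line 2: ['robot', 'heart'] (min_width=11, slack=6)
Line 3: ['system', 'mineral'] (min_width=14, slack=3)
Line 4: ['robot', 'matrix'] (min_width=12, slack=5)
Line 5: ['dolphin', 'sea'] (min_width=11, slack=6)
Line 6: ['pepper', 'line', 'this'] (min_width=16, slack=1)
Line 7: ['be', 'plane', 'cheese'] (min_width=15, slack=2)
Line 8: ['happy'] (min_width=5, slack=12)

Answer: 2 1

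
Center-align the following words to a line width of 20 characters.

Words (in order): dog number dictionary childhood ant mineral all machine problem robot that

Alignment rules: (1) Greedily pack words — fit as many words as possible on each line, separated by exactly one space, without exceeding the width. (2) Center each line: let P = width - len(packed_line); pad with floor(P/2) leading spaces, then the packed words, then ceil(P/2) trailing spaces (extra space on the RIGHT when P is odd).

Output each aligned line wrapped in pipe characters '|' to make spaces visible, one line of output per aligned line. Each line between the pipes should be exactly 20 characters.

Answer: |     dog number     |
|dictionary childhood|
|  ant mineral all   |
|  machine problem   |
|     robot that     |

Derivation:
Line 1: ['dog', 'number'] (min_width=10, slack=10)
Line 2: ['dictionary', 'childhood'] (min_width=20, slack=0)
Line 3: ['ant', 'mineral', 'all'] (min_width=15, slack=5)
Line 4: ['machine', 'problem'] (min_width=15, slack=5)
Line 5: ['robot', 'that'] (min_width=10, slack=10)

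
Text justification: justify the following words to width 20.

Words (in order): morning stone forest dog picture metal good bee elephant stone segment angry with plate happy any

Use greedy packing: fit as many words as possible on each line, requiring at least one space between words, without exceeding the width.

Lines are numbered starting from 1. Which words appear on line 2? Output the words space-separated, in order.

Answer: dog picture metal

Derivation:
Line 1: ['morning', 'stone', 'forest'] (min_width=20, slack=0)
Line 2: ['dog', 'picture', 'metal'] (min_width=17, slack=3)
Line 3: ['good', 'bee', 'elephant'] (min_width=17, slack=3)
Line 4: ['stone', 'segment', 'angry'] (min_width=19, slack=1)
Line 5: ['with', 'plate', 'happy', 'any'] (min_width=20, slack=0)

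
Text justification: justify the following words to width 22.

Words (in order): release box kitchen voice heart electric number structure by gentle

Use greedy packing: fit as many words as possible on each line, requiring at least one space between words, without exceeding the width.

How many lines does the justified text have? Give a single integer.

Answer: 4

Derivation:
Line 1: ['release', 'box', 'kitchen'] (min_width=19, slack=3)
Line 2: ['voice', 'heart', 'electric'] (min_width=20, slack=2)
Line 3: ['number', 'structure', 'by'] (min_width=19, slack=3)
Line 4: ['gentle'] (min_width=6, slack=16)
Total lines: 4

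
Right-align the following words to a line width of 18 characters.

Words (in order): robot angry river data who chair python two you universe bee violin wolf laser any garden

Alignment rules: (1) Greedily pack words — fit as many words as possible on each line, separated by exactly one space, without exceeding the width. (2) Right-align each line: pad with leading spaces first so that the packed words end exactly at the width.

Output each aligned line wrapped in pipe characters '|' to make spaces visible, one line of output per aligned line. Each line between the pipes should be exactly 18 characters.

Answer: | robot angry river|
|    data who chair|
|    python two you|
|      universe bee|
| violin wolf laser|
|        any garden|

Derivation:
Line 1: ['robot', 'angry', 'river'] (min_width=17, slack=1)
Line 2: ['data', 'who', 'chair'] (min_width=14, slack=4)
Line 3: ['python', 'two', 'you'] (min_width=14, slack=4)
Line 4: ['universe', 'bee'] (min_width=12, slack=6)
Line 5: ['violin', 'wolf', 'laser'] (min_width=17, slack=1)
Line 6: ['any', 'garden'] (min_width=10, slack=8)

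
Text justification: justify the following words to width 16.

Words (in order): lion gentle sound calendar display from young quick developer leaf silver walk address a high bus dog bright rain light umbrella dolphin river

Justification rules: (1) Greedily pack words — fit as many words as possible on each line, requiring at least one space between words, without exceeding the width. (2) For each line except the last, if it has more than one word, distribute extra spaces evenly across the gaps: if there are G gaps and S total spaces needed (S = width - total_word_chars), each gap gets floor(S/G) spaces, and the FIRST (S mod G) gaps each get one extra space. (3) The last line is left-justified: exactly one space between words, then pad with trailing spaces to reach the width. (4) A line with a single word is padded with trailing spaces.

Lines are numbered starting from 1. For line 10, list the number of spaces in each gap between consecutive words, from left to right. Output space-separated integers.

Line 1: ['lion', 'gentle'] (min_width=11, slack=5)
Line 2: ['sound', 'calendar'] (min_width=14, slack=2)
Line 3: ['display', 'from'] (min_width=12, slack=4)
Line 4: ['young', 'quick'] (min_width=11, slack=5)
Line 5: ['developer', 'leaf'] (min_width=14, slack=2)
Line 6: ['silver', 'walk'] (min_width=11, slack=5)
Line 7: ['address', 'a', 'high'] (min_width=14, slack=2)
Line 8: ['bus', 'dog', 'bright'] (min_width=14, slack=2)
Line 9: ['rain', 'light'] (min_width=10, slack=6)
Line 10: ['umbrella', 'dolphin'] (min_width=16, slack=0)
Line 11: ['river'] (min_width=5, slack=11)

Answer: 1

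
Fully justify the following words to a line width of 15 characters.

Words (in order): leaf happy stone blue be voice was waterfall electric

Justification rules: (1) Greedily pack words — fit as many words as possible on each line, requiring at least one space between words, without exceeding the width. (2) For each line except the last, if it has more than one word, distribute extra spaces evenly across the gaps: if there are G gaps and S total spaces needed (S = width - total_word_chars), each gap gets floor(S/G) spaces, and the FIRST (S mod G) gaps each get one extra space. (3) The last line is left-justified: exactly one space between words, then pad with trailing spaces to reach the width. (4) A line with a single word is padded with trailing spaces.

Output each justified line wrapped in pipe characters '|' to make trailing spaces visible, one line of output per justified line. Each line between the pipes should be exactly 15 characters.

Line 1: ['leaf', 'happy'] (min_width=10, slack=5)
Line 2: ['stone', 'blue', 'be'] (min_width=13, slack=2)
Line 3: ['voice', 'was'] (min_width=9, slack=6)
Line 4: ['waterfall'] (min_width=9, slack=6)
Line 5: ['electric'] (min_width=8, slack=7)

Answer: |leaf      happy|
|stone  blue  be|
|voice       was|
|waterfall      |
|electric       |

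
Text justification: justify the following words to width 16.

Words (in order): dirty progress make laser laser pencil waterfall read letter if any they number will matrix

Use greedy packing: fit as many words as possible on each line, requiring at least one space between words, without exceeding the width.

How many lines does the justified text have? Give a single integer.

Answer: 6

Derivation:
Line 1: ['dirty', 'progress'] (min_width=14, slack=2)
Line 2: ['make', 'laser', 'laser'] (min_width=16, slack=0)
Line 3: ['pencil', 'waterfall'] (min_width=16, slack=0)
Line 4: ['read', 'letter', 'if'] (min_width=14, slack=2)
Line 5: ['any', 'they', 'number'] (min_width=15, slack=1)
Line 6: ['will', 'matrix'] (min_width=11, slack=5)
Total lines: 6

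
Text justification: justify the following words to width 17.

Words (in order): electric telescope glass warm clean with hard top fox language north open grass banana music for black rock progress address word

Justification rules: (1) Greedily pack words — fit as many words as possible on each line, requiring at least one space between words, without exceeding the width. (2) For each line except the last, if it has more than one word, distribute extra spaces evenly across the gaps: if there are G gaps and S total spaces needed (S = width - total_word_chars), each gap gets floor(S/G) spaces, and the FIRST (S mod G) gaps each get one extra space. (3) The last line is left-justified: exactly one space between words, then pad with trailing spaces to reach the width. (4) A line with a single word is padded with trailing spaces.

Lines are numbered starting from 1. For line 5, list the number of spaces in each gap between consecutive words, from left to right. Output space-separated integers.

Answer: 4

Derivation:
Line 1: ['electric'] (min_width=8, slack=9)
Line 2: ['telescope', 'glass'] (min_width=15, slack=2)
Line 3: ['warm', 'clean', 'with'] (min_width=15, slack=2)
Line 4: ['hard', 'top', 'fox'] (min_width=12, slack=5)
Line 5: ['language', 'north'] (min_width=14, slack=3)
Line 6: ['open', 'grass', 'banana'] (min_width=17, slack=0)
Line 7: ['music', 'for', 'black'] (min_width=15, slack=2)
Line 8: ['rock', 'progress'] (min_width=13, slack=4)
Line 9: ['address', 'word'] (min_width=12, slack=5)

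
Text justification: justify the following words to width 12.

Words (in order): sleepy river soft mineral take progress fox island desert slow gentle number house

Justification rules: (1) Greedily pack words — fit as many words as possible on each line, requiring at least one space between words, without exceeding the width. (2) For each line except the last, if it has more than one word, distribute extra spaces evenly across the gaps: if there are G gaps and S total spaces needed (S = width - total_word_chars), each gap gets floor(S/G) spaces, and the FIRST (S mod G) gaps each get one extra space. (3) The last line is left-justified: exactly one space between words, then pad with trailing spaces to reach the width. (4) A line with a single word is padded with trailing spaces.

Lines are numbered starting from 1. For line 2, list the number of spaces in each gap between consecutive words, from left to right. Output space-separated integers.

Answer: 1

Derivation:
Line 1: ['sleepy', 'river'] (min_width=12, slack=0)
Line 2: ['soft', 'mineral'] (min_width=12, slack=0)
Line 3: ['take'] (min_width=4, slack=8)
Line 4: ['progress', 'fox'] (min_width=12, slack=0)
Line 5: ['island'] (min_width=6, slack=6)
Line 6: ['desert', 'slow'] (min_width=11, slack=1)
Line 7: ['gentle'] (min_width=6, slack=6)
Line 8: ['number', 'house'] (min_width=12, slack=0)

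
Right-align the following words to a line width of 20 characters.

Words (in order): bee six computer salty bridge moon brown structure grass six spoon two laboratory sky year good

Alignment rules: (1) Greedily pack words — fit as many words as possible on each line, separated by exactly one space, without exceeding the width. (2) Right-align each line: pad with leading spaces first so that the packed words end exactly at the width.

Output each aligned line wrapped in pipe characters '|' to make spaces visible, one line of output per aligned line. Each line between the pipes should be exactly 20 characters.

Answer: |    bee six computer|
|   salty bridge moon|
|     brown structure|
| grass six spoon two|
| laboratory sky year|
|                good|

Derivation:
Line 1: ['bee', 'six', 'computer'] (min_width=16, slack=4)
Line 2: ['salty', 'bridge', 'moon'] (min_width=17, slack=3)
Line 3: ['brown', 'structure'] (min_width=15, slack=5)
Line 4: ['grass', 'six', 'spoon', 'two'] (min_width=19, slack=1)
Line 5: ['laboratory', 'sky', 'year'] (min_width=19, slack=1)
Line 6: ['good'] (min_width=4, slack=16)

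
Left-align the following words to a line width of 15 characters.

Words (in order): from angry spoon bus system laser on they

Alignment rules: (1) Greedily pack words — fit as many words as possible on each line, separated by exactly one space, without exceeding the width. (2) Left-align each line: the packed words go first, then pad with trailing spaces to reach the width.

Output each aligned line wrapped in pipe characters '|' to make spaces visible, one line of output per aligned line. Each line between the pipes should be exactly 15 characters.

Answer: |from angry     |
|spoon bus      |
|system laser on|
|they           |

Derivation:
Line 1: ['from', 'angry'] (min_width=10, slack=5)
Line 2: ['spoon', 'bus'] (min_width=9, slack=6)
Line 3: ['system', 'laser', 'on'] (min_width=15, slack=0)
Line 4: ['they'] (min_width=4, slack=11)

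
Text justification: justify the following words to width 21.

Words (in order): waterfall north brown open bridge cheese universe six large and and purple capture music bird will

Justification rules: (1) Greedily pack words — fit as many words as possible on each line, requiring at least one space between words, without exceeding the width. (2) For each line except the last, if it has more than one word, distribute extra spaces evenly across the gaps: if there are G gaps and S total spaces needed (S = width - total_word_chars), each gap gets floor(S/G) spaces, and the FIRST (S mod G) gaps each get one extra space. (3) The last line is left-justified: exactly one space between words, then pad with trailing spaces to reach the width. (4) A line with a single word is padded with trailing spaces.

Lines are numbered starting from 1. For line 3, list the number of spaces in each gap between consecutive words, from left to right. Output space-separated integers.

Answer: 3 2

Derivation:
Line 1: ['waterfall', 'north', 'brown'] (min_width=21, slack=0)
Line 2: ['open', 'bridge', 'cheese'] (min_width=18, slack=3)
Line 3: ['universe', 'six', 'large'] (min_width=18, slack=3)
Line 4: ['and', 'and', 'purple'] (min_width=14, slack=7)
Line 5: ['capture', 'music', 'bird'] (min_width=18, slack=3)
Line 6: ['will'] (min_width=4, slack=17)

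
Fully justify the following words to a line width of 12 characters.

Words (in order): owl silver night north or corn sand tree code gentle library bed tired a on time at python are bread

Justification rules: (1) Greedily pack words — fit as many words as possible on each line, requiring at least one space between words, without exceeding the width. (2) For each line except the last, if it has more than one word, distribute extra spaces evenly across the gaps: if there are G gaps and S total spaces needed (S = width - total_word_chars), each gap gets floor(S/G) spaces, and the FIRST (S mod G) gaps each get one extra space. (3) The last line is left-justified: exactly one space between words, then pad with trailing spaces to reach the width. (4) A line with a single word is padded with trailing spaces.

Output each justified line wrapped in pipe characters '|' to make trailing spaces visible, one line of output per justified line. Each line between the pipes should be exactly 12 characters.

Line 1: ['owl', 'silver'] (min_width=10, slack=2)
Line 2: ['night', 'north'] (min_width=11, slack=1)
Line 3: ['or', 'corn', 'sand'] (min_width=12, slack=0)
Line 4: ['tree', 'code'] (min_width=9, slack=3)
Line 5: ['gentle'] (min_width=6, slack=6)
Line 6: ['library', 'bed'] (min_width=11, slack=1)
Line 7: ['tired', 'a', 'on'] (min_width=10, slack=2)
Line 8: ['time', 'at'] (min_width=7, slack=5)
Line 9: ['python', 'are'] (min_width=10, slack=2)
Line 10: ['bread'] (min_width=5, slack=7)

Answer: |owl   silver|
|night  north|
|or corn sand|
|tree    code|
|gentle      |
|library  bed|
|tired  a  on|
|time      at|
|python   are|
|bread       |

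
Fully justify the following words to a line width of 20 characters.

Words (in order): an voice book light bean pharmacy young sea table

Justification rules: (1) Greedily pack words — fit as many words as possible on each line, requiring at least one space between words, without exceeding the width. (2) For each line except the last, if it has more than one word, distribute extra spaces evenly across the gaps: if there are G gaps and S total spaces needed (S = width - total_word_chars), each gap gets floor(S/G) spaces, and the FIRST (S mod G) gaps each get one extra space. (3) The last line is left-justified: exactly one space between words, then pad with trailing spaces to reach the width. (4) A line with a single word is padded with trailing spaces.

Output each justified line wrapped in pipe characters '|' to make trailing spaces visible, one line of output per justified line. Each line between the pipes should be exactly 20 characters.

Line 1: ['an', 'voice', 'book', 'light'] (min_width=19, slack=1)
Line 2: ['bean', 'pharmacy', 'young'] (min_width=19, slack=1)
Line 3: ['sea', 'table'] (min_width=9, slack=11)

Answer: |an  voice book light|
|bean  pharmacy young|
|sea table           |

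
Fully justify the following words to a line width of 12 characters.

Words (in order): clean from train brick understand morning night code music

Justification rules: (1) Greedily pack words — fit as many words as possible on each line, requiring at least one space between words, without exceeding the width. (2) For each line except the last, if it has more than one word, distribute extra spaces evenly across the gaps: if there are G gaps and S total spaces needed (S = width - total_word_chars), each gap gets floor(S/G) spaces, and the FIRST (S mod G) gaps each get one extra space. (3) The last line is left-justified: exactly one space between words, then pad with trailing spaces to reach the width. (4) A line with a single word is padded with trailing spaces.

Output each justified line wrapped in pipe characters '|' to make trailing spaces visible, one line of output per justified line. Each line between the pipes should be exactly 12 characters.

Line 1: ['clean', 'from'] (min_width=10, slack=2)
Line 2: ['train', 'brick'] (min_width=11, slack=1)
Line 3: ['understand'] (min_width=10, slack=2)
Line 4: ['morning'] (min_width=7, slack=5)
Line 5: ['night', 'code'] (min_width=10, slack=2)
Line 6: ['music'] (min_width=5, slack=7)

Answer: |clean   from|
|train  brick|
|understand  |
|morning     |
|night   code|
|music       |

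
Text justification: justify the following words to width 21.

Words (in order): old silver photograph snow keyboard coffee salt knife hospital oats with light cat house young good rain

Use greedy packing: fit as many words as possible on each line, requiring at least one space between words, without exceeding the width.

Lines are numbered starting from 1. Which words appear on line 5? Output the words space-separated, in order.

Line 1: ['old', 'silver', 'photograph'] (min_width=21, slack=0)
Line 2: ['snow', 'keyboard', 'coffee'] (min_width=20, slack=1)
Line 3: ['salt', 'knife', 'hospital'] (min_width=19, slack=2)
Line 4: ['oats', 'with', 'light', 'cat'] (min_width=19, slack=2)
Line 5: ['house', 'young', 'good', 'rain'] (min_width=21, slack=0)

Answer: house young good rain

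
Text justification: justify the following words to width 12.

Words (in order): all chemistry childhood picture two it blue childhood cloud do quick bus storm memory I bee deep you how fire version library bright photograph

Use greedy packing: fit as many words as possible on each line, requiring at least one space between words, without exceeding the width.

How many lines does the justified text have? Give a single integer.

Answer: 15

Derivation:
Line 1: ['all'] (min_width=3, slack=9)
Line 2: ['chemistry'] (min_width=9, slack=3)
Line 3: ['childhood'] (min_width=9, slack=3)
Line 4: ['picture', 'two'] (min_width=11, slack=1)
Line 5: ['it', 'blue'] (min_width=7, slack=5)
Line 6: ['childhood'] (min_width=9, slack=3)
Line 7: ['cloud', 'do'] (min_width=8, slack=4)
Line 8: ['quick', 'bus'] (min_width=9, slack=3)
Line 9: ['storm', 'memory'] (min_width=12, slack=0)
Line 10: ['I', 'bee', 'deep'] (min_width=10, slack=2)
Line 11: ['you', 'how', 'fire'] (min_width=12, slack=0)
Line 12: ['version'] (min_width=7, slack=5)
Line 13: ['library'] (min_width=7, slack=5)
Line 14: ['bright'] (min_width=6, slack=6)
Line 15: ['photograph'] (min_width=10, slack=2)
Total lines: 15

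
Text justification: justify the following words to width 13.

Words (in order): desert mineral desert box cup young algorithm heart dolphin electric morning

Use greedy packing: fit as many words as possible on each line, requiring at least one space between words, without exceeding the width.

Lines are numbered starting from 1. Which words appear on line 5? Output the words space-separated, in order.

Line 1: ['desert'] (min_width=6, slack=7)
Line 2: ['mineral'] (min_width=7, slack=6)
Line 3: ['desert', 'box'] (min_width=10, slack=3)
Line 4: ['cup', 'young'] (min_width=9, slack=4)
Line 5: ['algorithm'] (min_width=9, slack=4)
Line 6: ['heart', 'dolphin'] (min_width=13, slack=0)
Line 7: ['electric'] (min_width=8, slack=5)
Line 8: ['morning'] (min_width=7, slack=6)

Answer: algorithm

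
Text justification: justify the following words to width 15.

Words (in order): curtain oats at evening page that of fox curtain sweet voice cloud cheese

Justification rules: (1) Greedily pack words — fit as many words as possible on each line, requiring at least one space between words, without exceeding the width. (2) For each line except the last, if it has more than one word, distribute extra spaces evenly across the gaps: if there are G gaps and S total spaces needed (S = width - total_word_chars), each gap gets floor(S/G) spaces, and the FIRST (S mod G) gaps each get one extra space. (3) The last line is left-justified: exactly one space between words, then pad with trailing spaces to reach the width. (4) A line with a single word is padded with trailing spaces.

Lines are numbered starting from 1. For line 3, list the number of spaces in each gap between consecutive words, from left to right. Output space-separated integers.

Line 1: ['curtain', 'oats', 'at'] (min_width=15, slack=0)
Line 2: ['evening', 'page'] (min_width=12, slack=3)
Line 3: ['that', 'of', 'fox'] (min_width=11, slack=4)
Line 4: ['curtain', 'sweet'] (min_width=13, slack=2)
Line 5: ['voice', 'cloud'] (min_width=11, slack=4)
Line 6: ['cheese'] (min_width=6, slack=9)

Answer: 3 3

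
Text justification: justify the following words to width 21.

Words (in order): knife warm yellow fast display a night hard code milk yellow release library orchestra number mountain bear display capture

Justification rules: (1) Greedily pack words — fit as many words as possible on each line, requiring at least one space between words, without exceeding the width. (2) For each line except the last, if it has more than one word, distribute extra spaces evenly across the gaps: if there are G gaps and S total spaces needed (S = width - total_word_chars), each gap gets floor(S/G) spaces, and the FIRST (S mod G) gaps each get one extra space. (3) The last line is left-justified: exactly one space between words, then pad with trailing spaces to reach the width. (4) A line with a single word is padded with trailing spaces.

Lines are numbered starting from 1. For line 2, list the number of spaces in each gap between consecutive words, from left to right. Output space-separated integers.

Line 1: ['knife', 'warm', 'yellow'] (min_width=17, slack=4)
Line 2: ['fast', 'display', 'a', 'night'] (min_width=20, slack=1)
Line 3: ['hard', 'code', 'milk', 'yellow'] (min_width=21, slack=0)
Line 4: ['release', 'library'] (min_width=15, slack=6)
Line 5: ['orchestra', 'number'] (min_width=16, slack=5)
Line 6: ['mountain', 'bear', 'display'] (min_width=21, slack=0)
Line 7: ['capture'] (min_width=7, slack=14)

Answer: 2 1 1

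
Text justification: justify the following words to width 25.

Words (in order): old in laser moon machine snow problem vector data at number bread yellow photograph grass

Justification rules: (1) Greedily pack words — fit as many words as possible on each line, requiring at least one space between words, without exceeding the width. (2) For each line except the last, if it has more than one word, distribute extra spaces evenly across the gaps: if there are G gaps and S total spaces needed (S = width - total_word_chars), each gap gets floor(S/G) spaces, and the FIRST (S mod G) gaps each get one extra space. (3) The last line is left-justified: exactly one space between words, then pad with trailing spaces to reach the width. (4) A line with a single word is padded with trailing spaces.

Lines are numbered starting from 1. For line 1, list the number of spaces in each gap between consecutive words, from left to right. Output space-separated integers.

Answer: 1 1 1 1

Derivation:
Line 1: ['old', 'in', 'laser', 'moon', 'machine'] (min_width=25, slack=0)
Line 2: ['snow', 'problem', 'vector', 'data'] (min_width=24, slack=1)
Line 3: ['at', 'number', 'bread', 'yellow'] (min_width=22, slack=3)
Line 4: ['photograph', 'grass'] (min_width=16, slack=9)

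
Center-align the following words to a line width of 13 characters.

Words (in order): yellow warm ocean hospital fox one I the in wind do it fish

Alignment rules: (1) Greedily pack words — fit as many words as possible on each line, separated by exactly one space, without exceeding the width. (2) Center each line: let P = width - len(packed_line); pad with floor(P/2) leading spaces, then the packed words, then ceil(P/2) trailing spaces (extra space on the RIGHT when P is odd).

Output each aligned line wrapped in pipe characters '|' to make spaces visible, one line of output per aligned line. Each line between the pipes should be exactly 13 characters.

Answer: | yellow warm |
|    ocean    |
|hospital fox |
|one I the in |
| wind do it  |
|    fish     |

Derivation:
Line 1: ['yellow', 'warm'] (min_width=11, slack=2)
Line 2: ['ocean'] (min_width=5, slack=8)
Line 3: ['hospital', 'fox'] (min_width=12, slack=1)
Line 4: ['one', 'I', 'the', 'in'] (min_width=12, slack=1)
Line 5: ['wind', 'do', 'it'] (min_width=10, slack=3)
Line 6: ['fish'] (min_width=4, slack=9)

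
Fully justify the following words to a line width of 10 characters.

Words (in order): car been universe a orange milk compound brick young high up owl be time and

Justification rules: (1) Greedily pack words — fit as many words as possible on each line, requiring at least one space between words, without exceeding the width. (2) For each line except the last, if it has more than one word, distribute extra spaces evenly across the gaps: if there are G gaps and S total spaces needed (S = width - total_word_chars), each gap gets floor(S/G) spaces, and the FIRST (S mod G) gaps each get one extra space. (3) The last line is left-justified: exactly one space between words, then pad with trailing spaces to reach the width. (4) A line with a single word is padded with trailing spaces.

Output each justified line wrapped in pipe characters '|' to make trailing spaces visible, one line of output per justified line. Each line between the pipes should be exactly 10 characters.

Answer: |car   been|
|universe a|
|orange    |
|milk      |
|compound  |
|brick     |
|young high|
|up  owl be|
|time and  |

Derivation:
Line 1: ['car', 'been'] (min_width=8, slack=2)
Line 2: ['universe', 'a'] (min_width=10, slack=0)
Line 3: ['orange'] (min_width=6, slack=4)
Line 4: ['milk'] (min_width=4, slack=6)
Line 5: ['compound'] (min_width=8, slack=2)
Line 6: ['brick'] (min_width=5, slack=5)
Line 7: ['young', 'high'] (min_width=10, slack=0)
Line 8: ['up', 'owl', 'be'] (min_width=9, slack=1)
Line 9: ['time', 'and'] (min_width=8, slack=2)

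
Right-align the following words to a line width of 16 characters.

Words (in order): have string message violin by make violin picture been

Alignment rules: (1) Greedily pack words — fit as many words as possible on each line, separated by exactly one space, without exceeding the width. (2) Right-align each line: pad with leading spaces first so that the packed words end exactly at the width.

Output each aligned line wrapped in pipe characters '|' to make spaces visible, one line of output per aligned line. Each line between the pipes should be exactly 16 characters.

Answer: |     have string|
|  message violin|
|  by make violin|
|    picture been|

Derivation:
Line 1: ['have', 'string'] (min_width=11, slack=5)
Line 2: ['message', 'violin'] (min_width=14, slack=2)
Line 3: ['by', 'make', 'violin'] (min_width=14, slack=2)
Line 4: ['picture', 'been'] (min_width=12, slack=4)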